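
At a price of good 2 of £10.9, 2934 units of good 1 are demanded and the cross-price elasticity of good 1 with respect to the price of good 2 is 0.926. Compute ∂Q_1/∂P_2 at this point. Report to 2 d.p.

249.26

ε = (∂Q_1/∂P_2)·(P_2/Q_1) ⇒ ∂Q_1/∂P_2 = ε·Q_1/P_2 = 0.926 × 2934/10.9 ≈ 249.26.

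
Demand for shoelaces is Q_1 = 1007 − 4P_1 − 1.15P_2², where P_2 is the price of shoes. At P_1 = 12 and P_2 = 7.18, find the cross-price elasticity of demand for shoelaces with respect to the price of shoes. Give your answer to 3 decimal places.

At P_1 = 12 and P_2 = 7.18: Q_1 = 899.715.
∂Q_1/∂P_2 = -2.3P_2 = -2.3(7.18) = -16.5140.
ε = (∂Q_1/∂P_2)(P_2/Q_1) = -16.5140 × (7.18/899.715) ≈ -0.132.
ε < 0: complements.

-0.132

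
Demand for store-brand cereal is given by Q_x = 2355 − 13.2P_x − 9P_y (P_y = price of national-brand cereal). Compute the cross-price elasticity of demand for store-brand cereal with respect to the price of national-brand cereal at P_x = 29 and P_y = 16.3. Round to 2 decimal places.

At P_x = 29 and P_y = 16.3: Q_x = 1825.5.
∂Q_x/∂P_y = -9.
ε = (∂Q_x/∂P_y)(P_y/Q_x) = -9 × (16.3/1825.5) ≈ -0.08.
Since ε < 0, store-brand cereal and national-brand cereal are complements.

-0.08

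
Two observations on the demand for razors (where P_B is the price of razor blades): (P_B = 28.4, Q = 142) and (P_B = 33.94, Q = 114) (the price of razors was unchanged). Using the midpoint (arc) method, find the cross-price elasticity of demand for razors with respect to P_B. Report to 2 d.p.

ΔQ_A = 114 − 142 = -28; ΔP_B = 33.94 − 28.4 = 5.54.
Midpoints: Q̄_A = 128.0, P̄_B = 31.17.
ε = (ΔQ_A/Q̄_A)/(ΔP_B/P̄_B) = (-28/128.0)/(5.54/31.17) ≈ -1.23.

-1.23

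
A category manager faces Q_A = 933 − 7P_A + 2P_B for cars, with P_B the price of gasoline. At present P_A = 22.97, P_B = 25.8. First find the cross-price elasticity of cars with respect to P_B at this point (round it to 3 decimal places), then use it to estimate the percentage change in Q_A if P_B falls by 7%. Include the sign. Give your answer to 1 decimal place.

-0.4%

At P_A = 22.97, P_B = 25.8: Q_A = 823.81.
∂Q_A/∂P_B = 2.
ε = (∂Q_A/∂P_B)(P_B/Q_A) = 2.0000 × 25.8/823.81 ≈ 0.063.
%ΔQ_A ≈ ε × %ΔP_B = 0.063 × (-7%) = -0.4%.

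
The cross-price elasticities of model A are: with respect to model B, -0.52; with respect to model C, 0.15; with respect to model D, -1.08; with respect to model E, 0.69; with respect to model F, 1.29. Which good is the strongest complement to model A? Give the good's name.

Complements have ε < 0. The most negative value is -1.08 (model D).

model D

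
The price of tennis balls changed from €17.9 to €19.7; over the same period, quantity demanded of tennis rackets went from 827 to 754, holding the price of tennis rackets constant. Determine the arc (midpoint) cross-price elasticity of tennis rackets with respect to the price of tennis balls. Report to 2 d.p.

ΔQ_A = 754 − 827 = -73; ΔP_B = 19.7 − 17.9 = 1.8.
Midpoints: Q̄_A = 790.5, P̄_B = 18.80.
ε = (ΔQ_A/Q̄_A)/(ΔP_B/P̄_B) = (-73/790.5)/(1.8/18.80) ≈ -0.96.
ε < 0: tennis rackets and tennis balls are complements.

-0.96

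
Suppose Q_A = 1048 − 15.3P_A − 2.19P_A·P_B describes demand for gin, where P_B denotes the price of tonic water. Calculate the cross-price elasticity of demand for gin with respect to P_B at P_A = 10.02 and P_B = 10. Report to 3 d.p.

-0.325

At P_A = 10.02 and P_B = 10: Q_A = 675.256.
∂Q_A/∂P_B = -2.19P_A = -2.19(10.02) = -21.9438.
ε = (∂Q_A/∂P_B)(P_B/Q_A) = -21.9438 × (10/675.256) ≈ -0.325.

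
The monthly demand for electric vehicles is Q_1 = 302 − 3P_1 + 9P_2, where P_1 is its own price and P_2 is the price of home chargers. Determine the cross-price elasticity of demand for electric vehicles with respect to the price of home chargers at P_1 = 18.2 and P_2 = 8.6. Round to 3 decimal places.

At P_1 = 18.2 and P_2 = 8.6: Q_1 = 324.8.
∂Q_1/∂P_2 = 9.
ε = (∂Q_1/∂P_2)(P_2/Q_1) = 9 × (8.6/324.8) ≈ 0.238.
Since ε > 0, electric vehicles and home chargers are substitutes.

0.238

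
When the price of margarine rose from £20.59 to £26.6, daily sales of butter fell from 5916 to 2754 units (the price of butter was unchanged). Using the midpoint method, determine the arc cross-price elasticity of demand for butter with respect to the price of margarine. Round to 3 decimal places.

-2.864

ΔQ_A = 2754 − 5916 = -3162; ΔP_B = 26.6 − 20.59 = 6.01.
Midpoints: Q̄_A = 4335.0, P̄_B = 23.59.
ε = (ΔQ_A/Q̄_A)/(ΔP_B/P̄_B) = (-3162/4335.0)/(6.01/23.59) ≈ -2.864.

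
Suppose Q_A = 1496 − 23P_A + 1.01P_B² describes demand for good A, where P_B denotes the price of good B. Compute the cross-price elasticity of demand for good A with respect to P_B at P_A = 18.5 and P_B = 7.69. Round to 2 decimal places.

0.11

At P_A = 18.5 and P_B = 7.69: Q_A = 1130.227.
∂Q_A/∂P_B = 2.02P_B = 2.02(7.69) = 15.5338.
ε = (∂Q_A/∂P_B)(P_B/Q_A) = 15.5338 × (7.69/1130.227) ≈ 0.11.
ε > 0: substitutes.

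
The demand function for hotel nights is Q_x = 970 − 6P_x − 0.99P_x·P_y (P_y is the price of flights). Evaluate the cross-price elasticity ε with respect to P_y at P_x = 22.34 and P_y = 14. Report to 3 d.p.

-0.588

At P_x = 22.34 and P_y = 14: Q_x = 526.328.
∂Q_x/∂P_y = -0.99P_x = -0.99(22.34) = -22.1166.
ε = (∂Q_x/∂P_y)(P_y/Q_x) = -22.1166 × (14/526.328) ≈ -0.588.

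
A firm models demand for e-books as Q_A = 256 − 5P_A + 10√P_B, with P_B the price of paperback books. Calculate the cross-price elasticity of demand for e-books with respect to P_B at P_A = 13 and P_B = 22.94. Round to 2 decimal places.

At P_A = 13 and P_B = 22.94: Q_A = 238.896.
∂Q_A/∂P_B = 10/(2√P_B) = 10/(2√22.94) = 1.0439.
ε = (∂Q_A/∂P_B)(P_B/Q_A) = 1.0439 × (22.94/238.896) ≈ 0.10.
ε > 0: substitutes.

0.10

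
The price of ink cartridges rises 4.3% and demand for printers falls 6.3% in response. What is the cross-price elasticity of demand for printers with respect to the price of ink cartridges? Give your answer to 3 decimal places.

-1.465

ε = (%ΔQ of printers) / (%ΔP of ink cartridges) = (-6.3%) / (4.3%) ≈ -1.465.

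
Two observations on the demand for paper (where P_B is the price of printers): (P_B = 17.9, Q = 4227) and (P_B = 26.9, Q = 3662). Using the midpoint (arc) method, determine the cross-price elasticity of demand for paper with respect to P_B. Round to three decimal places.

ΔQ_A = 3662 − 4227 = -565; ΔP_B = 26.9 − 17.9 = 9.
Midpoints: Q̄_A = 3944.5, P̄_B = 22.40.
ε = (ΔQ_A/Q̄_A)/(ΔP_B/P̄_B) = (-565/3944.5)/(9/22.40) ≈ -0.357.
ε < 0: paper and printers are complements.

-0.357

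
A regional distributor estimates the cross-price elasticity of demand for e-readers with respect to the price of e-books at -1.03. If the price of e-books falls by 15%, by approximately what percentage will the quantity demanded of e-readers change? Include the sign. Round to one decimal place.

15.5%

%ΔQ ≈ ε × %ΔP of e-books = -1.03 × (-15%) = 15.5%.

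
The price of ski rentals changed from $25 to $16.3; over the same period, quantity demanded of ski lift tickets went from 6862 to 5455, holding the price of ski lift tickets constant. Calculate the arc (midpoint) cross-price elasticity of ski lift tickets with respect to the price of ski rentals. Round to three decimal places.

0.542

ΔQ_A = 5455 − 6862 = -1407; ΔP_B = 16.3 − 25 = -8.7.
Midpoints: Q̄_A = 6158.5, P̄_B = 20.65.
ε = (ΔQ_A/Q̄_A)/(ΔP_B/P̄_B) = (-1407/6158.5)/(-8.7/20.65) ≈ 0.542.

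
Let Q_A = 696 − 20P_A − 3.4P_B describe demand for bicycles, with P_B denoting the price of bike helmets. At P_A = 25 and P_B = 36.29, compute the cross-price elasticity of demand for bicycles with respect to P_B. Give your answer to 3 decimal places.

-1.699

At P_A = 25 and P_B = 36.29: Q_A = 72.614.
∂Q_A/∂P_B = -3.4.
ε = (∂Q_A/∂P_B)(P_B/Q_A) = -3.4 × (36.29/72.614) ≈ -1.699.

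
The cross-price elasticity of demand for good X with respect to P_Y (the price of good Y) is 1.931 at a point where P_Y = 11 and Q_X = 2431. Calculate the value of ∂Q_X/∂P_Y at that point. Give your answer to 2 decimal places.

ε = (∂Q_X/∂P_Y)·(P_Y/Q_X) ⇒ ∂Q_X/∂P_Y = ε·Q_X/P_Y = 1.931 × 2431/11 ≈ 426.75.

426.75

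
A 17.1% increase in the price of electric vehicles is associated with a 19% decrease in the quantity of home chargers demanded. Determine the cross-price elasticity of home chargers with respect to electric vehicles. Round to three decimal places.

-1.111

ε = (%ΔQ of home chargers) / (%ΔP of electric vehicles) = (-19%) / (17.1%) ≈ -1.111.
Negative cross-price elasticity: complements.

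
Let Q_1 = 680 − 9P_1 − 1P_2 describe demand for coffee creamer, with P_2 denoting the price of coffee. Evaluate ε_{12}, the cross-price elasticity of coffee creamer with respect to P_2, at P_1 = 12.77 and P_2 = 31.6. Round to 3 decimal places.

At P_1 = 12.77 and P_2 = 31.6: Q_1 = 533.47.
∂Q_1/∂P_2 = -1.
ε = (∂Q_1/∂P_2)(P_2/Q_1) = -1 × (31.6/533.47) ≈ -0.059.

-0.059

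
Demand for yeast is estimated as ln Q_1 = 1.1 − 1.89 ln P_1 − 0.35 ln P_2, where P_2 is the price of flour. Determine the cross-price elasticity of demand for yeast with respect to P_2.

In a log-linear (constant-elasticity) demand function, the coefficient on ln P_2 is the cross-price elasticity.
ε = -0.35. Negative, so yeast and flour are complements.

-0.35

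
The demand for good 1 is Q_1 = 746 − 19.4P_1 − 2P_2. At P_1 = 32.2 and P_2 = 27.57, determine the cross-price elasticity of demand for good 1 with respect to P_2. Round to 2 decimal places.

At P_1 = 32.2 and P_2 = 27.57: Q_1 = 66.18.
∂Q_1/∂P_2 = -2.
ε = (∂Q_1/∂P_2)(P_2/Q_1) = -2 × (27.57/66.18) ≈ -0.83.
Since ε < 0, good 1 and good 2 are complements.

-0.83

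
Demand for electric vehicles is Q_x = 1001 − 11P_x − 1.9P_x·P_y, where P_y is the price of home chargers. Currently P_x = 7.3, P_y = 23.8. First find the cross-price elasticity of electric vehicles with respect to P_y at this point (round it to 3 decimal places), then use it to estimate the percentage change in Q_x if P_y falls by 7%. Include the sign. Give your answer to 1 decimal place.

At P_x = 7.3, P_y = 23.8: Q_x = 590.594.
∂Q_x/∂P_y = -1.9P_x = -13.8700.
ε = (∂Q_x/∂P_y)(P_y/Q_x) = -13.8700 × 23.8/590.594 ≈ -0.559.
%ΔQ_x ≈ ε × %ΔP_y = -0.559 × (-7%) = 3.9%.

3.9%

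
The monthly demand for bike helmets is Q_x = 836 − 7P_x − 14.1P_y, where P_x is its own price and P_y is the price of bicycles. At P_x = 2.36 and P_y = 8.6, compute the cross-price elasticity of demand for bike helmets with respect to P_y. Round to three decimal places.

At P_x = 2.36 and P_y = 8.6: Q_x = 698.22.
∂Q_x/∂P_y = -14.1.
ε = (∂Q_x/∂P_y)(P_y/Q_x) = -14.1 × (8.6/698.22) ≈ -0.174.
Since ε < 0, bike helmets and bicycles are complements.

-0.174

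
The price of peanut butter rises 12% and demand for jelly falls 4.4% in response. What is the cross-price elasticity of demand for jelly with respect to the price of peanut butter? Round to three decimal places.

-0.367

ε = (%ΔQ of jelly) / (%ΔP of peanut butter) = (-4.4%) / (12%) ≈ -0.367.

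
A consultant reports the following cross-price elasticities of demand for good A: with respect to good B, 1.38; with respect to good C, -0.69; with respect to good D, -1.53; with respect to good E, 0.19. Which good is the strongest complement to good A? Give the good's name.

good D

Complements have ε < 0. The most negative value is -1.53 (good D).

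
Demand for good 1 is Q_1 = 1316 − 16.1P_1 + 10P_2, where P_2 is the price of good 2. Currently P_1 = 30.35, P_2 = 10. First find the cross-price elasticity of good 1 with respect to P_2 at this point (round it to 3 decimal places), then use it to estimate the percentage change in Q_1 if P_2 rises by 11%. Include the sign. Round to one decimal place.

1.2%

At P_1 = 30.35, P_2 = 10: Q_1 = 927.365.
∂Q_1/∂P_2 = 10.
ε = (∂Q_1/∂P_2)(P_2/Q_1) = 10.0000 × 10/927.365 ≈ 0.108.
%ΔQ_1 ≈ ε × %ΔP_2 = 0.108 × (11%) = 1.2%.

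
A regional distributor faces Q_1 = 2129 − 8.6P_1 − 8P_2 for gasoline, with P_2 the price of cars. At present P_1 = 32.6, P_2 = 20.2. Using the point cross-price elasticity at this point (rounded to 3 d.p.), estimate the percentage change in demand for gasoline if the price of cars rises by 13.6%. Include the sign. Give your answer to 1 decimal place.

At P_1 = 32.6, P_2 = 20.2: Q_1 = 1687.04.
∂Q_1/∂P_2 = -8.
ε = (∂Q_1/∂P_2)(P_2/Q_1) = -8.0000 × 20.2/1687.04 ≈ -0.096.
%ΔQ_1 ≈ ε × %ΔP_2 = -0.096 × (13.6%) = -1.3%.

-1.3%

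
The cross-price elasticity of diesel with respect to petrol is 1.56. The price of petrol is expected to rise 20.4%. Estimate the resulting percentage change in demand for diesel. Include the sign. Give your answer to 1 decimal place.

31.8%

%ΔQ ≈ ε × %ΔP of petrol = 1.56 × (20.4%) = 31.8%.
Demand for diesel rises by about 31.8%.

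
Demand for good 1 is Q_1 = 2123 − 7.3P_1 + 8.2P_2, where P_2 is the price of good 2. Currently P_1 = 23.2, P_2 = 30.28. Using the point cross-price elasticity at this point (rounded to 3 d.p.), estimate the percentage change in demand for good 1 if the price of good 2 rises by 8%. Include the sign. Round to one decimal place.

At P_1 = 23.2, P_2 = 30.28: Q_1 = 2201.936.
∂Q_1/∂P_2 = 8.2.
ε = (∂Q_1/∂P_2)(P_2/Q_1) = 8.2000 × 30.28/2201.936 ≈ 0.113.
%ΔQ_1 ≈ ε × %ΔP_2 = 0.113 × (8%) = 0.9%.

0.9%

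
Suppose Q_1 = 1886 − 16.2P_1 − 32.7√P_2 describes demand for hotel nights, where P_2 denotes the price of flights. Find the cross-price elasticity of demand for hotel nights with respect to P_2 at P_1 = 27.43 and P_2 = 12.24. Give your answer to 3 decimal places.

-0.043

At P_1 = 27.43 and P_2 = 12.24: Q_1 = 1327.231.
∂Q_1/∂P_2 = -32.7/(2√P_2) = -32.7/(2√12.24) = -4.6733.
ε = (∂Q_1/∂P_2)(P_2/Q_1) = -4.6733 × (12.24/1327.231) ≈ -0.043.
ε < 0: complements.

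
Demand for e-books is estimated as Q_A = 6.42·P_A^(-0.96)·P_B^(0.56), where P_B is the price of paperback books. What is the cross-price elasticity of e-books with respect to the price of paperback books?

0.56

In a log-linear (constant-elasticity) demand function, the coefficient on the exponent of P_B is the cross-price elasticity.
ε = 0.56. Positive, so e-books and paperback books are substitutes.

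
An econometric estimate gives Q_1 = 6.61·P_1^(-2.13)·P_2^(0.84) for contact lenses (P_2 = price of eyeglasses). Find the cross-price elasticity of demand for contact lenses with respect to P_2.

In a log-linear (constant-elasticity) demand function, the coefficient on the exponent of P_2 is the cross-price elasticity.
ε = 0.84. Positive, so contact lenses and eyeglasses are substitutes.

0.84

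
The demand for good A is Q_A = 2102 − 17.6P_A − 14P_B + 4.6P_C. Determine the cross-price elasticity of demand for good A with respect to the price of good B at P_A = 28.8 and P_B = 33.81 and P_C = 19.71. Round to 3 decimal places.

At P_A = 28.8 and P_B = 33.81 and P_C = 19.71: Q_A = 1212.446.
∂Q_A/∂P_B = -14.
ε = (∂Q_A/∂P_B)(P_B/Q_A) = -14 × (33.81/1212.446) ≈ -0.390.
Since ε < 0, good A and good B are complements.

-0.390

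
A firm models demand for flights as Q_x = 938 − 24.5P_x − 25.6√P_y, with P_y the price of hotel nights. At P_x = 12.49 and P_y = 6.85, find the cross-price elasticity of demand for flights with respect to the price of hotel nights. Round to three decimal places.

At P_x = 12.49 and P_y = 6.85: Q_x = 564.993.
∂Q_x/∂P_y = -25.6/(2√P_y) = -25.6/(2√6.85) = -4.8906.
ε = (∂Q_x/∂P_y)(P_y/Q_x) = -4.8906 × (6.85/564.993) ≈ -0.059.
ε < 0: complements.

-0.059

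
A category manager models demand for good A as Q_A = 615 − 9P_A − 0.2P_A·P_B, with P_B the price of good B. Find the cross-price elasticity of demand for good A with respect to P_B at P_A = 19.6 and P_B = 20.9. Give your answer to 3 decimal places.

-0.230

At P_A = 19.6 and P_B = 20.9: Q_A = 356.672.
∂Q_A/∂P_B = -0.2P_A = -0.2(19.6) = -3.9200.
ε = (∂Q_A/∂P_B)(P_B/Q_A) = -3.9200 × (20.9/356.672) ≈ -0.230.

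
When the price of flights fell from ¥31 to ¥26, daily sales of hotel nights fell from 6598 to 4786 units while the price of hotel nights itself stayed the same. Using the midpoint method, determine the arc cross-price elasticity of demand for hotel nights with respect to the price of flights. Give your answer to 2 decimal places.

ΔQ_A = 4786 − 6598 = -1812; ΔP_B = 26 − 31 = -5.
Midpoints: Q̄_A = 5692.0, P̄_B = 28.50.
ε = (ΔQ_A/Q̄_A)/(ΔP_B/P̄_B) = (-1812/5692.0)/(-5/28.50) ≈ 1.81.
ε > 0: hotel nights and flights are substitutes.

1.81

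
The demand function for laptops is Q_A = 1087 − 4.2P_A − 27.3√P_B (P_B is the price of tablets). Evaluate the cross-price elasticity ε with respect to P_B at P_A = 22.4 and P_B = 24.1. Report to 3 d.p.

At P_A = 22.4 and P_B = 24.1: Q_A = 858.900.
∂Q_A/∂P_B = -27.3/(2√P_B) = -27.3/(2√24.1) = -2.7805.
ε = (∂Q_A/∂P_B)(P_B/Q_A) = -2.7805 × (24.1/858.900) ≈ -0.078.
ε < 0: complements.

-0.078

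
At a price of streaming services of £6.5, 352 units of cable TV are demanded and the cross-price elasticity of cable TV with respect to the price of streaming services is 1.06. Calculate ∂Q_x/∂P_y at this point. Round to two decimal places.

ε = (∂Q_x/∂P_y)·(P_y/Q_x) ⇒ ∂Q_x/∂P_y = ε·Q_x/P_y = 1.06 × 352/6.5 ≈ 57.40.

57.40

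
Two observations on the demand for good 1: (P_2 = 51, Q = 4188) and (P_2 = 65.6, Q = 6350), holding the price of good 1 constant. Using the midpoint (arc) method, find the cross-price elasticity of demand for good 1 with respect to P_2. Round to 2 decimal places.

ΔQ_1 = 6350 − 4188 = 2162; ΔP_2 = 65.6 − 51 = 14.6.
Midpoints: Q̄_1 = 5269.0, P̄_2 = 58.30.
ε = (ΔQ_1/Q̄_1)/(ΔP_2/P̄_2) = (2162/5269.0)/(14.6/58.30) ≈ 1.64.

1.64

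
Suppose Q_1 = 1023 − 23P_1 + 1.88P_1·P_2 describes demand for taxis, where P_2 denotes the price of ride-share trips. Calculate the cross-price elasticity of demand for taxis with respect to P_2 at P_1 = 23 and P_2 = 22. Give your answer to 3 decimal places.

0.658

At P_1 = 23 and P_2 = 22: Q_1 = 1445.28.
∂Q_1/∂P_2 = 1.88P_1 = 1.88(23) = 43.2400.
ε = (∂Q_1/∂P_2)(P_2/Q_1) = 43.2400 × (22/1445.28) ≈ 0.658.
ε > 0: substitutes.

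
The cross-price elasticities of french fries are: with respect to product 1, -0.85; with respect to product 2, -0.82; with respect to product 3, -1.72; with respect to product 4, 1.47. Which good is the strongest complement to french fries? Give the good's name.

Complements have ε < 0. The most negative value is -1.72 (product 3).

product 3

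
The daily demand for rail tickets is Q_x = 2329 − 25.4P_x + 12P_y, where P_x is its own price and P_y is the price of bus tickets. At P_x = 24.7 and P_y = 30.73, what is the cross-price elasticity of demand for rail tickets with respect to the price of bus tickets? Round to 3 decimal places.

At P_x = 24.7 and P_y = 30.73: Q_x = 2070.38.
∂Q_x/∂P_y = 12.
ε = (∂Q_x/∂P_y)(P_y/Q_x) = 12 × (30.73/2070.38) ≈ 0.178.
Since ε > 0, rail tickets and bus tickets are substitutes.

0.178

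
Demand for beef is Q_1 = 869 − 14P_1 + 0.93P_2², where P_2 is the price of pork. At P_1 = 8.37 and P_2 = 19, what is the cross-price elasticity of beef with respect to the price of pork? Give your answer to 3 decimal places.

At P_1 = 8.37 and P_2 = 19: Q_1 = 1087.55.
∂Q_1/∂P_2 = 1.86P_2 = 1.86(19) = 35.3400.
ε = (∂Q_1/∂P_2)(P_2/Q_1) = 35.3400 × (19/1087.55) ≈ 0.617.

0.617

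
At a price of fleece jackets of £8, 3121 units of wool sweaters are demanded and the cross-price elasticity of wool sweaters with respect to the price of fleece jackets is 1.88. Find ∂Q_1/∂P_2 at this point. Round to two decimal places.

ε = (∂Q_1/∂P_2)·(P_2/Q_1) ⇒ ∂Q_1/∂P_2 = ε·Q_1/P_2 = 1.88 × 3121/8 ≈ 733.44.

733.44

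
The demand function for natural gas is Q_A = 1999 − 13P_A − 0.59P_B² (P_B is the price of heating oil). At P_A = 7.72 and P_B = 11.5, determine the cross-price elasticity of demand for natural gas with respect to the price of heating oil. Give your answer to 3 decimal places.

-0.086

At P_A = 7.72 and P_B = 11.5: Q_A = 1820.613.
∂Q_A/∂P_B = -1.18P_B = -1.18(11.5) = -13.5700.
ε = (∂Q_A/∂P_B)(P_B/Q_A) = -13.5700 × (11.5/1820.613) ≈ -0.086.
ε < 0: complements.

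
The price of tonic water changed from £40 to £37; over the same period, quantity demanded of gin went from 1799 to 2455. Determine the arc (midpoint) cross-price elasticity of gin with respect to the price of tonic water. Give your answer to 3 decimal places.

ΔQ_A = 2455 − 1799 = 656; ΔP_B = 37 − 40 = -3.
Midpoints: Q̄_A = 2127.0, P̄_B = 38.50.
ε = (ΔQ_A/Q̄_A)/(ΔP_B/P̄_B) = (656/2127.0)/(-3/38.50) ≈ -3.958.

-3.958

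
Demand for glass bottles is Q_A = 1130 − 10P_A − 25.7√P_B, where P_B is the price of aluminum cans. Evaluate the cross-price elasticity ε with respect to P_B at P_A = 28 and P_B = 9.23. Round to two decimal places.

-0.05

At P_A = 28 and P_B = 9.23: Q_A = 771.921.
∂Q_A/∂P_B = -25.7/(2√P_B) = -25.7/(2√9.23) = -4.2296.
ε = (∂Q_A/∂P_B)(P_B/Q_A) = -4.2296 × (9.23/771.921) ≈ -0.05.
ε < 0: complements.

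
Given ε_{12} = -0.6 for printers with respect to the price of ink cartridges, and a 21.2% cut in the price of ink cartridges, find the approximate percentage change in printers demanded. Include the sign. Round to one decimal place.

12.7%

%ΔQ ≈ ε × %ΔP of ink cartridges = -0.6 × (-21.2%) = 12.7%.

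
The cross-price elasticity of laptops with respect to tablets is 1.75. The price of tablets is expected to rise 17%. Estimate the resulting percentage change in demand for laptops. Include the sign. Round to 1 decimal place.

29.8%

%ΔQ ≈ ε × %ΔP of tablets = 1.75 × (17%) = 29.8%.
Demand for laptops rises by about 29.8%.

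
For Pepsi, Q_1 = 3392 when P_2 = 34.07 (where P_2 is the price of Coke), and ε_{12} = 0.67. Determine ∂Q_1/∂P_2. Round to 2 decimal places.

66.71

ε = (∂Q_1/∂P_2)·(P_2/Q_1) ⇒ ∂Q_1/∂P_2 = ε·Q_1/P_2 = 0.67 × 3392/34.07 ≈ 66.71.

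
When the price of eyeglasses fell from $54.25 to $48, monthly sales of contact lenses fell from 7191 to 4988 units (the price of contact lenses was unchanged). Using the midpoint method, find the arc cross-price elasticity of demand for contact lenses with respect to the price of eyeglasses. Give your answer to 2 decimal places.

2.96

ΔQ_A = 4988 − 7191 = -2203; ΔP_B = 48 − 54.25 = -6.25.
Midpoints: Q̄_A = 6089.5, P̄_B = 51.12.
ε = (ΔQ_A/Q̄_A)/(ΔP_B/P̄_B) = (-2203/6089.5)/(-6.25/51.12) ≈ 2.96.
ε > 0: contact lenses and eyeglasses are substitutes.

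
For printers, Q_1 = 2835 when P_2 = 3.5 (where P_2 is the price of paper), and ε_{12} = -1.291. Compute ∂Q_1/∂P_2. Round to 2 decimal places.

ε = (∂Q_1/∂P_2)·(P_2/Q_1) ⇒ ∂Q_1/∂P_2 = ε·Q_1/P_2 = -1.291 × 2835/3.5 ≈ -1045.71.

-1045.71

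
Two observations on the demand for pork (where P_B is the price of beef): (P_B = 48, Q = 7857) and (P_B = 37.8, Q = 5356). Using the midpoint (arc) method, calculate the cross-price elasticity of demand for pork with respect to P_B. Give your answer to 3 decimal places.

ΔQ_A = 5356 − 7857 = -2501; ΔP_B = 37.8 − 48 = -10.2.
Midpoints: Q̄_A = 6606.5, P̄_B = 42.90.
ε = (ΔQ_A/Q̄_A)/(ΔP_B/P̄_B) = (-2501/6606.5)/(-10.2/42.90) ≈ 1.592.
ε > 0: pork and beef are substitutes.

1.592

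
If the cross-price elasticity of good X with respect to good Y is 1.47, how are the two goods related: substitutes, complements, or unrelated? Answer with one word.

substitutes

ε = 1.47 > 0, so a higher price of good Y raises demand for good X: substitutes.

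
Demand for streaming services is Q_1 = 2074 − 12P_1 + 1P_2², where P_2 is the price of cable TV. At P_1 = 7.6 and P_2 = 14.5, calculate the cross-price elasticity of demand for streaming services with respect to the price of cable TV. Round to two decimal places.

0.19

At P_1 = 7.6 and P_2 = 14.5: Q_1 = 2193.05.
∂Q_1/∂P_2 = 2P_2 = 2(14.5) = 29.0000.
ε = (∂Q_1/∂P_2)(P_2/Q_1) = 29.0000 × (14.5/2193.05) ≈ 0.19.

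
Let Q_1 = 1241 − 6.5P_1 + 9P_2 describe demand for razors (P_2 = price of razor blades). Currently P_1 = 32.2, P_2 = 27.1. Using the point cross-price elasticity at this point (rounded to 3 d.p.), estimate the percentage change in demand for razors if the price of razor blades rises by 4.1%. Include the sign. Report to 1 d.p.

At P_1 = 32.2, P_2 = 27.1: Q_1 = 1275.6.
∂Q_1/∂P_2 = 9.
ε = (∂Q_1/∂P_2)(P_2/Q_1) = 9.0000 × 27.1/1275.6 ≈ 0.191.
%ΔQ_1 ≈ ε × %ΔP_2 = 0.191 × (4.1%) = 0.8%.

0.8%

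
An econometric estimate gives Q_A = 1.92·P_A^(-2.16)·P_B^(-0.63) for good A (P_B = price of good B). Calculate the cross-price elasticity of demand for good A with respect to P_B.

In a log-linear (constant-elasticity) demand function, the coefficient on the exponent of P_B is the cross-price elasticity.
ε = -0.63. Negative, so good A and good B are complements.

-0.63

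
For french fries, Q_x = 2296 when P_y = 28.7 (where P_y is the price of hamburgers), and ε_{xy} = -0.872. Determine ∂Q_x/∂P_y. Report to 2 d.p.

-69.76

ε = (∂Q_x/∂P_y)·(P_y/Q_x) ⇒ ∂Q_x/∂P_y = ε·Q_x/P_y = -0.872 × 2296/28.7 ≈ -69.76.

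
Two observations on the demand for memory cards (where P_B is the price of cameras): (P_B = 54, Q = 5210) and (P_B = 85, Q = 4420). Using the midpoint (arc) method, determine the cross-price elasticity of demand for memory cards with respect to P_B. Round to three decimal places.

-0.368

ΔQ_A = 4420 − 5210 = -790; ΔP_B = 85 − 54 = 31.
Midpoints: Q̄_A = 4815.0, P̄_B = 69.50.
ε = (ΔQ_A/Q̄_A)/(ΔP_B/P̄_B) = (-790/4815.0)/(31/69.50) ≈ -0.368.
ε < 0: memory cards and cameras are complements.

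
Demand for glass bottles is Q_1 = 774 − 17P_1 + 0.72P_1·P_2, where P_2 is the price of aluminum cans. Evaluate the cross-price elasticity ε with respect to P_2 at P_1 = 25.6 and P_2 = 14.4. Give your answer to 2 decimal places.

0.44

At P_1 = 25.6 and P_2 = 14.4: Q_1 = 604.221.
∂Q_1/∂P_2 = 0.72P_1 = 0.72(25.6) = 18.4320.
ε = (∂Q_1/∂P_2)(P_2/Q_1) = 18.4320 × (14.4/604.221) ≈ 0.44.
ε > 0: substitutes.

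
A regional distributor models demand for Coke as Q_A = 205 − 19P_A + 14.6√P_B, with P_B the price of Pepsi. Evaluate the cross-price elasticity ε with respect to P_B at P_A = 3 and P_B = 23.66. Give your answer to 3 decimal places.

0.162

At P_A = 3 and P_B = 23.66: Q_A = 219.017.
∂Q_A/∂P_B = 14.6/(2√P_B) = 14.6/(2√23.66) = 1.5008.
ε = (∂Q_A/∂P_B)(P_B/Q_A) = 1.5008 × (23.66/219.017) ≈ 0.162.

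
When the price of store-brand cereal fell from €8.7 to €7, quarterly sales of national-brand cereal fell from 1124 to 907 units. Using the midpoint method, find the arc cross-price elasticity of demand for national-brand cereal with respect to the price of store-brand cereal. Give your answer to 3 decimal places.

0.987

ΔQ_A = 907 − 1124 = -217; ΔP_B = 7 − 8.7 = -1.7.
Midpoints: Q̄_A = 1015.5, P̄_B = 7.85.
ε = (ΔQ_A/Q̄_A)/(ΔP_B/P̄_B) = (-217/1015.5)/(-1.7/7.85) ≈ 0.987.
ε > 0: national-brand cereal and store-brand cereal are substitutes.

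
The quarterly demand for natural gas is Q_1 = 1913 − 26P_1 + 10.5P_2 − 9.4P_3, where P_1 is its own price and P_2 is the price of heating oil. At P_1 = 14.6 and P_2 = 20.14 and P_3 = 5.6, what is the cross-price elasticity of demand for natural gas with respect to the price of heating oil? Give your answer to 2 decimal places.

0.12

At P_1 = 14.6 and P_2 = 20.14 and P_3 = 5.6: Q_1 = 1692.23.
∂Q_1/∂P_2 = 10.5.
ε = (∂Q_1/∂P_2)(P_2/Q_1) = 10.5 × (20.14/1692.23) ≈ 0.12.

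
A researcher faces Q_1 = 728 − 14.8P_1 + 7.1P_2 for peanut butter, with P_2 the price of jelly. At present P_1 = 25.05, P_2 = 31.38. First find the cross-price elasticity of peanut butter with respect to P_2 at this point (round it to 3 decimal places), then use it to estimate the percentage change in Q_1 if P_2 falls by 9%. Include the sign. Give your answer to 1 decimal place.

At P_1 = 25.05, P_2 = 31.38: Q_1 = 580.058.
∂Q_1/∂P_2 = 7.1.
ε = (∂Q_1/∂P_2)(P_2/Q_1) = 7.1000 × 31.38/580.058 ≈ 0.384.
%ΔQ_1 ≈ ε × %ΔP_2 = 0.384 × (-9%) = -3.5%.

-3.5%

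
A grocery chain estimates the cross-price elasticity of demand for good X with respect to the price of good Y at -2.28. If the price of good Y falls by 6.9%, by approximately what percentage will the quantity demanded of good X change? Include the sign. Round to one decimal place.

%ΔQ ≈ ε × %ΔP of good Y = -2.28 × (-6.9%) = 15.7%.
Demand for good X rises by about 15.7%.

15.7%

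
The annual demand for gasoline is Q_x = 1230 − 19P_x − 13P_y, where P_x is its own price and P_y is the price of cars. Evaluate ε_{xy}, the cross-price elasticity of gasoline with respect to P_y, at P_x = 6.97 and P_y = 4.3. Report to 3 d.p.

-0.054

At P_x = 6.97 and P_y = 4.3: Q_x = 1041.67.
∂Q_x/∂P_y = -13.
ε = (∂Q_x/∂P_y)(P_y/Q_x) = -13 × (4.3/1041.67) ≈ -0.054.
Since ε < 0, gasoline and cars are complements.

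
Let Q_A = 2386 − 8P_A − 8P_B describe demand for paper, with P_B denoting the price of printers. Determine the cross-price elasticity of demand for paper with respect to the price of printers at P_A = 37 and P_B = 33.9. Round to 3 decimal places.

-0.149

At P_A = 37 and P_B = 33.9: Q_A = 1818.8.
∂Q_A/∂P_B = -8.
ε = (∂Q_A/∂P_B)(P_B/Q_A) = -8 × (33.9/1818.8) ≈ -0.149.
Since ε < 0, paper and printers are complements.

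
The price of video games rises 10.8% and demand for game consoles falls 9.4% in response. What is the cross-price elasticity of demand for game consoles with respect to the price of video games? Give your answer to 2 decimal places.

-0.87

ε = (%ΔQ of game consoles) / (%ΔP of video games) = (-9.4%) / (10.8%) ≈ -0.87.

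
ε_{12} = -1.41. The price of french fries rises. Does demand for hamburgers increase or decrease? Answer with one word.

ε < 0 and the price of french fries rises, so the quantity of hamburgers moves in the opposite direction: it decreases.

decrease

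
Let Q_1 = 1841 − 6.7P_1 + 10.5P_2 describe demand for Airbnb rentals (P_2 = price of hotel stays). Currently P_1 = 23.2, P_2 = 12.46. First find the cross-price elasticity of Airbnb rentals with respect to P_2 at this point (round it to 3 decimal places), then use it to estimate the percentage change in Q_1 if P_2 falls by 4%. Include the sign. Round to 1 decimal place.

-0.3%

At P_1 = 23.2, P_2 = 12.46: Q_1 = 1816.39.
∂Q_1/∂P_2 = 10.5.
ε = (∂Q_1/∂P_2)(P_2/Q_1) = 10.5000 × 12.46/1816.39 ≈ 0.072.
%ΔQ_1 ≈ ε × %ΔP_2 = 0.072 × (-4%) = -0.3%.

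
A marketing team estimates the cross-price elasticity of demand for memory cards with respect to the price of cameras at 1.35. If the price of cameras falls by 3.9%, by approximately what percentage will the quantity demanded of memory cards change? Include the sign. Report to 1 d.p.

-5.3%

%ΔQ ≈ ε × %ΔP of cameras = 1.35 × (-3.9%) = -5.3%.
Demand for memory cards falls by about 5.3%.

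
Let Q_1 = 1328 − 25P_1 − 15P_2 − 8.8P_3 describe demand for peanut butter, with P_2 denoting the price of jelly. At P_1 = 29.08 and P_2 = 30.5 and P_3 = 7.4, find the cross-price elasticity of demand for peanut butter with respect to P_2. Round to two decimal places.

At P_1 = 29.08 and P_2 = 30.5 and P_3 = 7.4: Q_1 = 78.38.
∂Q_1/∂P_2 = -15.
ε = (∂Q_1/∂P_2)(P_2/Q_1) = -15 × (30.5/78.38) ≈ -5.84.
Since ε < 0, peanut butter and jelly are complements.

-5.84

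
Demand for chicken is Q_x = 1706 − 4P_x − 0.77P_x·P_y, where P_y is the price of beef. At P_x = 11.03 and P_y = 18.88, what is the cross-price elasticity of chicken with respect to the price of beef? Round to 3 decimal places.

At P_x = 11.03 and P_y = 18.88: Q_x = 1501.530.
∂Q_x/∂P_y = -0.77P_x = -0.77(11.03) = -8.4931.
ε = (∂Q_x/∂P_y)(P_y/Q_x) = -8.4931 × (18.88/1501.530) ≈ -0.107.
ε < 0: complements.

-0.107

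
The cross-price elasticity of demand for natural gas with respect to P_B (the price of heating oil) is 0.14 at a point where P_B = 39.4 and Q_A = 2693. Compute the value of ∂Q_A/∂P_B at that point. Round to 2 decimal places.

9.57

ε = (∂Q_A/∂P_B)·(P_B/Q_A) ⇒ ∂Q_A/∂P_B = ε·Q_A/P_B = 0.14 × 2693/39.4 ≈ 9.57.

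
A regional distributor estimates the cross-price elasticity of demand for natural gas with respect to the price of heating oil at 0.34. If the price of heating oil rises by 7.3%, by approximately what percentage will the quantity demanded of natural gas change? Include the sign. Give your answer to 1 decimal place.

2.5%

%ΔQ ≈ ε × %ΔP of heating oil = 0.34 × (7.3%) = 2.5%.
Demand for natural gas rises by about 2.5%.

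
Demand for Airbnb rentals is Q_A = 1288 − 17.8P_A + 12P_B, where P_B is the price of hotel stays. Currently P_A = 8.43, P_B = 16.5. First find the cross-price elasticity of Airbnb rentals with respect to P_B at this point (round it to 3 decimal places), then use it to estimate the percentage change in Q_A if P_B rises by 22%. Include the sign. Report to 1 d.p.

3.3%

At P_A = 8.43, P_B = 16.5: Q_A = 1335.946.
∂Q_A/∂P_B = 12.
ε = (∂Q_A/∂P_B)(P_B/Q_A) = 12.0000 × 16.5/1335.946 ≈ 0.148.
%ΔQ_A ≈ ε × %ΔP_B = 0.148 × (22%) = 3.3%.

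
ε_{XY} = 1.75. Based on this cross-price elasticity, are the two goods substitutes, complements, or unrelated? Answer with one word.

ε = 1.75 > 0, so a higher price of good Y raises demand for good X: substitutes.

substitutes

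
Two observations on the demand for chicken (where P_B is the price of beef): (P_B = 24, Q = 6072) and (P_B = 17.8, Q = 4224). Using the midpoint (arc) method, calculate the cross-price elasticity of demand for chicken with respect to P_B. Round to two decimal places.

ΔQ_A = 4224 − 6072 = -1848; ΔP_B = 17.8 − 24 = -6.2.
Midpoints: Q̄_A = 5148.0, P̄_B = 20.90.
ε = (ΔQ_A/Q̄_A)/(ΔP_B/P̄_B) = (-1848/5148.0)/(-6.2/20.90) ≈ 1.21.
ε > 0: chicken and beef are substitutes.

1.21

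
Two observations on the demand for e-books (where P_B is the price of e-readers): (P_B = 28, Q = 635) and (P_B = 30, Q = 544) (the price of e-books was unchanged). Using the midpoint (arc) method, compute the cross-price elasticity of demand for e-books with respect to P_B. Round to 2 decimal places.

ΔQ_A = 544 − 635 = -91; ΔP_B = 30 − 28 = 2.
Midpoints: Q̄_A = 589.5, P̄_B = 29.00.
ε = (ΔQ_A/Q̄_A)/(ΔP_B/P̄_B) = (-91/589.5)/(2/29.00) ≈ -2.24.

-2.24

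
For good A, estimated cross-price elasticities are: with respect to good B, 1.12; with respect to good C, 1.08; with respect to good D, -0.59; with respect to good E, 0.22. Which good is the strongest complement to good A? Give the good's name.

good D

Complements have ε < 0. The most negative value is -0.59 (good D).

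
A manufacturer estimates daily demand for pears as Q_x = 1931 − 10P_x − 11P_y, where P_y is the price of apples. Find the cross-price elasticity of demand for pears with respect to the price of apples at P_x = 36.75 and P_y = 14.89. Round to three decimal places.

-0.117

At P_x = 36.75 and P_y = 14.89: Q_x = 1399.71.
∂Q_x/∂P_y = -11.
ε = (∂Q_x/∂P_y)(P_y/Q_x) = -11 × (14.89/1399.71) ≈ -0.117.
Since ε < 0, pears and apples are complements.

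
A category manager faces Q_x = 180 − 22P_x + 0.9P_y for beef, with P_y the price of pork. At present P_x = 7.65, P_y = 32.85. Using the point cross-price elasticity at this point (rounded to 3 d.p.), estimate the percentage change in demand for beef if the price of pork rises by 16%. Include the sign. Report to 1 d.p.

At P_x = 7.65, P_y = 32.85: Q_x = 41.265.
∂Q_x/∂P_y = 0.9.
ε = (∂Q_x/∂P_y)(P_y/Q_x) = 0.9000 × 32.85/41.265 ≈ 0.716.
%ΔQ_x ≈ ε × %ΔP_y = 0.716 × (16%) = 11.5%.

11.5%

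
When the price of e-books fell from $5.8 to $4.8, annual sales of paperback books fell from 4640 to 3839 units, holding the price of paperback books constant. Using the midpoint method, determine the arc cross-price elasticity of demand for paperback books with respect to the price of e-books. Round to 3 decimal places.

ΔQ_A = 3839 − 4640 = -801; ΔP_B = 4.8 − 5.8 = -1.
Midpoints: Q̄_A = 4239.5, P̄_B = 5.30.
ε = (ΔQ_A/Q̄_A)/(ΔP_B/P̄_B) = (-801/4239.5)/(-1/5.30) ≈ 1.001.
ε > 0: paperback books and e-books are substitutes.

1.001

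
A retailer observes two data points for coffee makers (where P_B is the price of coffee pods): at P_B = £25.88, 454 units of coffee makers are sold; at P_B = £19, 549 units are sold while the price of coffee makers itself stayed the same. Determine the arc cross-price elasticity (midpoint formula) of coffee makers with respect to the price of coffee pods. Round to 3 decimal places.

ΔQ_A = 549 − 454 = 95; ΔP_B = 19 − 25.88 = -6.88.
Midpoints: Q̄_A = 501.5, P̄_B = 22.44.
ε = (ΔQ_A/Q̄_A)/(ΔP_B/P̄_B) = (95/501.5)/(-6.88/22.44) ≈ -0.618.
ε < 0: coffee makers and coffee pods are complements.

-0.618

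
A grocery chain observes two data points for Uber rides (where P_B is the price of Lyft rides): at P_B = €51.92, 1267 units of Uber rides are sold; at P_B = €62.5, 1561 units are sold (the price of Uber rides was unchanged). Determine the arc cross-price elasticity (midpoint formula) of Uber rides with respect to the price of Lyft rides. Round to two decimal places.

1.12

ΔQ_A = 1561 − 1267 = 294; ΔP_B = 62.5 − 51.92 = 10.58.
Midpoints: Q̄_A = 1414.0, P̄_B = 57.21.
ε = (ΔQ_A/Q̄_A)/(ΔP_B/P̄_B) = (294/1414.0)/(10.58/57.21) ≈ 1.12.
ε > 0: Uber rides and Lyft rides are substitutes.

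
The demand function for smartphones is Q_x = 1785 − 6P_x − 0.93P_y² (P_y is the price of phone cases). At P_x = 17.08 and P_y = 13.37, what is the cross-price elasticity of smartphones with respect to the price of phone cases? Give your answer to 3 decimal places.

-0.219

At P_x = 17.08 and P_y = 13.37: Q_x = 1516.276.
∂Q_x/∂P_y = -1.86P_y = -1.86(13.37) = -24.8682.
ε = (∂Q_x/∂P_y)(P_y/Q_x) = -24.8682 × (13.37/1516.276) ≈ -0.219.
ε < 0: complements.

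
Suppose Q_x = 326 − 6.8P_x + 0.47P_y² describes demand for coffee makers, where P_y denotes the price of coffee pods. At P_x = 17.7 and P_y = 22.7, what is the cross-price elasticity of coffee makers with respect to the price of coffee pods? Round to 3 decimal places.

At P_x = 17.7 and P_y = 22.7: Q_x = 447.826.
∂Q_x/∂P_y = 0.94P_y = 0.94(22.7) = 21.3380.
ε = (∂Q_x/∂P_y)(P_y/Q_x) = 21.3380 × (22.7/447.826) ≈ 1.082.
ε > 0: substitutes.

1.082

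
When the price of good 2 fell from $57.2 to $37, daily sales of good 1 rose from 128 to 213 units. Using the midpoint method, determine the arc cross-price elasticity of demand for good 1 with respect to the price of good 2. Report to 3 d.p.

-1.162

ΔQ_1 = 213 − 128 = 85; ΔP_2 = 37 − 57.2 = -20.2.
Midpoints: Q̄_1 = 170.5, P̄_2 = 47.10.
ε = (ΔQ_1/Q̄_1)/(ΔP_2/P̄_2) = (85/170.5)/(-20.2/47.10) ≈ -1.162.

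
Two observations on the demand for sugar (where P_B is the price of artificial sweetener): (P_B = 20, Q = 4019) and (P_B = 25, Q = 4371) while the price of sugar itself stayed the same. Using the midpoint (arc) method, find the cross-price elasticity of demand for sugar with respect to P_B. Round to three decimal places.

0.378

ΔQ_A = 4371 − 4019 = 352; ΔP_B = 25 − 20 = 5.
Midpoints: Q̄_A = 4195.0, P̄_B = 22.50.
ε = (ΔQ_A/Q̄_A)/(ΔP_B/P̄_B) = (352/4195.0)/(5/22.50) ≈ 0.378.
ε > 0: sugar and artificial sweetener are substitutes.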